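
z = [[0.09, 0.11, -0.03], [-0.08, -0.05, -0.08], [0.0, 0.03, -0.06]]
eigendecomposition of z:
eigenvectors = [[-0.73+0.00j, (-0.49-0.38j), -0.49+0.38j], [(0.63+0j), (0.73+0j), 0.73-0.00j], [(0.28+0j), 0.16-0.22j, (0.16+0.22j)]]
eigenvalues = [(0.01+0j), (-0.01+0.07j), (-0.01-0.07j)]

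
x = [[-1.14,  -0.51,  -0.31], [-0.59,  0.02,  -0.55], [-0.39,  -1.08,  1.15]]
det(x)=-0.004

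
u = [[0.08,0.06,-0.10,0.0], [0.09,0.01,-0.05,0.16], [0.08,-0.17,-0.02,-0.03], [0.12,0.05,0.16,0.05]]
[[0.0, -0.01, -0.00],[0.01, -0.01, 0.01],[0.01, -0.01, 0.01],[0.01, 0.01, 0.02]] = u @ [[0.06, -0.04, 0.08],[-0.03, 0.04, -0.04],[-0.00, 0.09, 0.04],[0.04, -0.03, 0.05]]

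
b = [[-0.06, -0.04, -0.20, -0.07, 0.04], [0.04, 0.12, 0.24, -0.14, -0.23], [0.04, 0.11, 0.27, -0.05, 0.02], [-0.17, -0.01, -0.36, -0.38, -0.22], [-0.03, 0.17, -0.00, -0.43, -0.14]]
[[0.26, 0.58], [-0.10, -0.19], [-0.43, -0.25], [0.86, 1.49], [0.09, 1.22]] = b @ [[-1.08, -0.32],[-1.22, 2.38],[-0.88, -2.32],[-0.24, -2.16],[-1.17, 0.90]]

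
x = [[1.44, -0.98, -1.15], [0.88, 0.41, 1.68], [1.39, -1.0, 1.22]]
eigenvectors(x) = [[-0.18+0.54j, (-0.18-0.54j), -0.63+0.00j], [(0.6+0j), (0.6-0j), (-0.75+0j)], [0.38+0.43j, (0.38-0.43j), 0.22+0.00j]]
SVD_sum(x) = [[0.41,  -0.16,  0.36], [1.14,  -0.44,  1.02], [1.47,  -0.57,  1.31]] + [[0.9,-1.03,-1.45], [-0.47,0.53,0.76], [0.11,-0.13,-0.19]] + [[0.13, 0.20, -0.06], [0.21, 0.32, -0.10], [-0.2, -0.30, 0.09]]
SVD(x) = [[-0.21,0.88,-0.42], [-0.60,-0.46,-0.66], [-0.77,0.11,0.63]] @ diag([2.6601925317287782, 2.261179987389767, 0.5935829838888942]) @ [[-0.72, 0.28, -0.64], [0.45, -0.51, -0.73], [-0.53, -0.81, 0.24]]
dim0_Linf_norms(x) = [1.44, 1.0, 1.68]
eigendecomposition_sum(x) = [[(0.6+0.5j), (-0.62-0.17j), (-0.42+0.88j)], [(0.3-0.77j), 0.05+0.68j, (1.02+0.12j)], [0.74-0.28j, (-0.45+0.46j), (0.56+0.81j)]] + [[0.60-0.50j,-0.62+0.17j,-0.42-0.88j], [0.30+0.77j,0.05-0.68j,1.02-0.12j], [(0.74+0.28j),(-0.45-0.46j),(0.56-0.81j)]] + [[(0.24-0j), 0.26+0.00j, -0.30+0.00j], [0.29-0.00j, 0.32+0.00j, -0.36+0.00j], [-0.08+0.00j, (-0.09-0j), (0.1-0j)]]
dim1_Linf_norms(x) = [1.44, 1.68, 1.39]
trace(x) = 3.07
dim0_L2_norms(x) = [2.19, 1.46, 2.37]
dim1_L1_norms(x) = [3.57, 2.97, 3.61]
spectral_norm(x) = 2.66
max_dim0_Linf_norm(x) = 1.68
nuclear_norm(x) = 5.51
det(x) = 3.57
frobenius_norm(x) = 3.54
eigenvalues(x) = [(1.2+1.99j), (1.2-1.99j), (0.66+0j)]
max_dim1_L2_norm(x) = 2.1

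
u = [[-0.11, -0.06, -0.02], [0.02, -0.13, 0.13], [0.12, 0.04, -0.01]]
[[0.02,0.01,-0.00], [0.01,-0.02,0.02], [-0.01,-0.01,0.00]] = u @ [[-0.04, -0.1, 0.03], [-0.17, 0.11, -0.04], [-0.09, -0.06, 0.12]]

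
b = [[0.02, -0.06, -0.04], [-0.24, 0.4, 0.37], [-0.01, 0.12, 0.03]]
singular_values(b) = [0.61, 0.07, 0.0]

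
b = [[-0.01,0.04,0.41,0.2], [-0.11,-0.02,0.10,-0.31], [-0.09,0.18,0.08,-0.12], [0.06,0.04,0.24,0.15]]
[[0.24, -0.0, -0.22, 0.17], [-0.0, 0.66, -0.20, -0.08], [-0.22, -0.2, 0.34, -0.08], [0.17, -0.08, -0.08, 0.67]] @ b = [[0.03,-0.02,0.12,0.1], [-0.06,-0.05,0.03,-0.19], [-0.01,0.05,-0.10,-0.03], [0.05,0.02,0.22,0.17]]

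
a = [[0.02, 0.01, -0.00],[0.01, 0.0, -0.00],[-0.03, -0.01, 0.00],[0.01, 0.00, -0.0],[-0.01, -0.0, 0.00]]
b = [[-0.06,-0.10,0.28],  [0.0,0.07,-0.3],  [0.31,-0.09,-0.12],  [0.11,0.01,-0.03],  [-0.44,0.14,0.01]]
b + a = [[-0.04, -0.09, 0.28],[0.01, 0.07, -0.30],[0.28, -0.10, -0.12],[0.12, 0.01, -0.03],[-0.45, 0.14, 0.01]]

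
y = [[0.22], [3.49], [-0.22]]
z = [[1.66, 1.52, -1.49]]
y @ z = [[0.37, 0.33, -0.33],[5.79, 5.3, -5.20],[-0.37, -0.33, 0.33]]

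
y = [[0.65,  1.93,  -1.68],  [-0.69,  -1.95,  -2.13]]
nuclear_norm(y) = 5.60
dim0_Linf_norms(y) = [0.69, 1.95, 2.13]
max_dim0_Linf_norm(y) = 2.13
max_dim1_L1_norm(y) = 4.77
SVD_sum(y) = [[0.25, 0.72, 0.46], [-0.81, -2.32, -1.47]] + [[0.40, 1.21, -2.14], [0.12, 0.37, -0.66]]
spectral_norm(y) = 3.00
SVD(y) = [[-0.3, 0.96], [0.96, 0.3]] @ diag([3.002010988641619, 2.602542991782262]) @ [[-0.28, -0.81, -0.51], [0.16, 0.49, -0.86]]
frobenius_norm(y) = 3.97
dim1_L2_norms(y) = [2.64, 2.97]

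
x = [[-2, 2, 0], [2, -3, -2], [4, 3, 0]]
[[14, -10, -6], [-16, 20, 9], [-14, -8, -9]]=x @ [[-5, 1, 0], [2, -4, -3], [0, -3, 0]]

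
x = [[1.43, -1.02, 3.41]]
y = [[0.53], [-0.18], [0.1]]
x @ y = [[1.28]]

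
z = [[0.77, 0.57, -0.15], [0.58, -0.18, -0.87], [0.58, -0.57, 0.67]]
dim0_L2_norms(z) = [1.13, 0.83, 1.11]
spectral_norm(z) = 1.24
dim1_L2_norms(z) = [0.97, 1.06, 1.05]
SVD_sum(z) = [[0.46, 0.20, -0.55], [0.59, 0.26, -0.70], [-0.18, -0.08, 0.21]] + [[0.23, -0.11, 0.16], [0.05, -0.02, 0.03], [0.77, -0.37, 0.52]] + [[0.07, 0.48, 0.24], [-0.06, -0.41, -0.2], [-0.02, -0.12, -0.06]]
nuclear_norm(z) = 3.02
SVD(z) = [[-0.6,0.29,-0.75], [-0.77,0.06,0.64], [0.23,0.96,0.19]] @ diag([1.2406838189879437, 1.052486989709965, 0.7274440169475236]) @ [[-0.62, -0.27, 0.73], [0.77, -0.37, 0.52], [-0.13, -0.89, -0.44]]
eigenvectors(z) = [[(0.27+0j), -0.71+0.00j, (-0.71-0j)], [(-0.86+0j), -0.35-0.28j, -0.35+0.28j], [(-0.44+0j), (-0.09+0.53j), -0.09-0.53j]]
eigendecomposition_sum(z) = [[(-0.1+0j), 0.17+0.00j, (0.09-0j)],[0.31-0.00j, -0.56-0.00j, -0.30+0.00j],[0.16-0.00j, (-0.28-0j), (-0.15+0j)]] + [[(0.43+0.21j), 0.20-0.23j, (-0.12+0.57j)], [0.13+0.27j, 0.19-0.03j, -0.29+0.24j], [(0.21-0.3j), (-0.14-0.18j), (0.41+0.16j)]] + [[(0.43-0.21j), 0.20+0.23j, (-0.12-0.57j)], [0.13-0.27j, (0.19+0.03j), (-0.29-0.24j)], [0.21+0.30j, (-0.14+0.18j), (0.41-0.16j)]]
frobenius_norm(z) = 1.78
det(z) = -0.95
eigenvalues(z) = [(-0.81+0j), (1.03+0.34j), (1.03-0.34j)]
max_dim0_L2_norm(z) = 1.13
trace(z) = 1.26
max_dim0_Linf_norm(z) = 0.87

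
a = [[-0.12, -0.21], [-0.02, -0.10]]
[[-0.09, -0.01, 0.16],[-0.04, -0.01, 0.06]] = a@[[-0.11, -0.10, -0.37], [0.47, 0.1, -0.54]]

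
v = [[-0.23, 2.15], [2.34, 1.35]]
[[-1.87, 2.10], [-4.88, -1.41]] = v@[[-1.49, -1.10], [-1.03, 0.86]]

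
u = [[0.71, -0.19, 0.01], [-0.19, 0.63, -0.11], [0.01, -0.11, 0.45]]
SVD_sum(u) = [[0.48, -0.42, 0.12], [-0.42, 0.37, -0.1], [0.12, -0.1, 0.03]] + [[0.2,0.17,-0.19], [0.17,0.15,-0.17], [-0.19,-0.17,0.19]] + [[0.03, 0.06, 0.09], [0.06, 0.12, 0.16], [0.09, 0.16, 0.23]]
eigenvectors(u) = [[-0.74, 0.61, 0.29], [0.65, 0.52, 0.55], [-0.18, -0.60, 0.78]]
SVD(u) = [[-0.74,-0.61,0.29], [0.65,-0.52,0.55], [-0.18,0.6,0.78]] @ diag([0.8785481195491088, 0.5359784680609974, 0.37547341238989373]) @ [[-0.74,0.65,-0.18], [-0.61,-0.52,0.6], [0.29,0.55,0.78]]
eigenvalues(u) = [0.88, 0.54, 0.38]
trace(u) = 1.79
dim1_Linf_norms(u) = [0.71, 0.63, 0.45]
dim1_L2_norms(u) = [0.74, 0.67, 0.46]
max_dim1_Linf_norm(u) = 0.71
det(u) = 0.18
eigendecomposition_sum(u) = [[0.48, -0.42, 0.12], [-0.42, 0.37, -0.1], [0.12, -0.10, 0.03]] + [[0.20,  0.17,  -0.19], [0.17,  0.15,  -0.17], [-0.19,  -0.17,  0.19]] + [[0.03,  0.06,  0.09], [0.06,  0.12,  0.16], [0.09,  0.16,  0.23]]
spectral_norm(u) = 0.88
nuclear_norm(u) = 1.79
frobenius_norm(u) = 1.10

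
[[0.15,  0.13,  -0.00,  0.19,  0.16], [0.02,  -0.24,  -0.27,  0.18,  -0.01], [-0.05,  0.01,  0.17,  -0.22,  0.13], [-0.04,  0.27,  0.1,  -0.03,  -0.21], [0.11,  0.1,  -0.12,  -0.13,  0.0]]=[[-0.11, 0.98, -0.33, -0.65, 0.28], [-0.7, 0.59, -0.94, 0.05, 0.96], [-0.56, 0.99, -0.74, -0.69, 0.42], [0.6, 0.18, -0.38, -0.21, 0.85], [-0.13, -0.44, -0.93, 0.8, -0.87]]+[[0.26, -0.85, 0.33, 0.84, -0.12], [0.72, -0.83, 0.67, 0.13, -0.97], [0.51, -0.98, 0.91, 0.47, -0.29], [-0.64, 0.09, 0.48, 0.18, -1.06], [0.24, 0.54, 0.81, -0.93, 0.87]]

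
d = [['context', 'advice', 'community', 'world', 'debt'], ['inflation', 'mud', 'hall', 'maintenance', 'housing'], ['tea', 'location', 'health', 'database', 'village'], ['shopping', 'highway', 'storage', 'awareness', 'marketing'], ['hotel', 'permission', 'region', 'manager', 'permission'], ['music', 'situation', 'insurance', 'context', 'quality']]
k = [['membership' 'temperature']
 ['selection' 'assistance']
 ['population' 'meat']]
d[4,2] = 'region'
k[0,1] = 'temperature'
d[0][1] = 'advice'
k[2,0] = 'population'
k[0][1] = 'temperature'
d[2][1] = 'location'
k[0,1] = 'temperature'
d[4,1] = 'permission'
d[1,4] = 'housing'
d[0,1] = 'advice'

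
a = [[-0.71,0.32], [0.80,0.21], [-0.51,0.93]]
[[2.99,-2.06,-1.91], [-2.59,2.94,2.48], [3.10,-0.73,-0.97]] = a @[[-3.6, 3.39, 2.95], [1.36, 1.07, 0.58]]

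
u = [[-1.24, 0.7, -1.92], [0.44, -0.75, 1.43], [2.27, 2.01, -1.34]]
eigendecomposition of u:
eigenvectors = [[(-0.37+0j), 0.72+0.00j, (0.72-0j)], [0.77+0.00j, -0.46+0.08j, (-0.46-0.08j)], [(0.52+0j), (-0.01-0.51j), -0.01+0.51j]]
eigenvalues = [(0.01+0j), (-1.67+1.42j), (-1.67-1.42j)]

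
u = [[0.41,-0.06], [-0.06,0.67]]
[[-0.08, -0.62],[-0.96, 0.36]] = u@[[-0.4, -1.46],[-1.47, 0.40]]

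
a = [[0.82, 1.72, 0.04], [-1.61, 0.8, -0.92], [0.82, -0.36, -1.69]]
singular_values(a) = [2.02, 1.91, 1.9]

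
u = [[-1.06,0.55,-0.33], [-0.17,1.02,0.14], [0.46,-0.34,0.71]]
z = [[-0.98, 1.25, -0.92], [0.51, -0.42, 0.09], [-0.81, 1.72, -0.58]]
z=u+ [[0.08, 0.70, -0.59], [0.68, -1.44, -0.05], [-1.27, 2.06, -1.29]]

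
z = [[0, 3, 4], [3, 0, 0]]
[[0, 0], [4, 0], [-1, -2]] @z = [[0, 0, 0], [0, 12, 16], [-6, -3, -4]]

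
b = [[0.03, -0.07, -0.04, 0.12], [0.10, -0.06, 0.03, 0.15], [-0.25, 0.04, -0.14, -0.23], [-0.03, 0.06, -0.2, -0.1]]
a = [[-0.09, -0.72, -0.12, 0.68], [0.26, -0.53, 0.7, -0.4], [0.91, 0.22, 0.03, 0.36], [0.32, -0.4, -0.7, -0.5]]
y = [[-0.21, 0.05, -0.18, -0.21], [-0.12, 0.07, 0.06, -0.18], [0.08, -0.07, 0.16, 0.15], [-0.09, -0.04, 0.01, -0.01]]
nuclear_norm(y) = 0.73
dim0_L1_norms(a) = [1.58, 1.87, 1.55, 1.94]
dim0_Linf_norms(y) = [0.21, 0.07, 0.18, 0.21]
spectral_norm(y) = 0.46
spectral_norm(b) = 0.46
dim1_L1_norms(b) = [0.26, 0.34, 0.66, 0.39]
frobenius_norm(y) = 0.50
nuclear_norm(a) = 4.01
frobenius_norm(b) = 0.50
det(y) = 0.00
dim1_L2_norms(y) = [0.35, 0.24, 0.24, 0.1]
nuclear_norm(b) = 0.74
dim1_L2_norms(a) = [1.0, 1.0, 1.0, 1.0]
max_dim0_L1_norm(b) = 0.6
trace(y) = 0.01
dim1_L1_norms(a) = [1.61, 1.89, 1.52, 1.92]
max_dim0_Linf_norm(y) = 0.21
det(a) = 1.01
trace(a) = -1.09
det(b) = -0.00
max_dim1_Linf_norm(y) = 0.21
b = a @ y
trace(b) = -0.27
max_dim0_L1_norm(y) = 0.55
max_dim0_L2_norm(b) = 0.32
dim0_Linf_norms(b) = [0.25, 0.07, 0.2, 0.23]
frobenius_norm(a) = 2.00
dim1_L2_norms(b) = [0.15, 0.19, 0.37, 0.23]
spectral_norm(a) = 1.00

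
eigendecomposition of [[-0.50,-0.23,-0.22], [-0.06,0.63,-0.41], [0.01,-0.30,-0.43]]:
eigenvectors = [[-0.13,0.99,0.98], [0.96,0.02,0.11], [-0.25,-0.1,0.17]]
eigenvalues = [0.74, -0.48, -0.56]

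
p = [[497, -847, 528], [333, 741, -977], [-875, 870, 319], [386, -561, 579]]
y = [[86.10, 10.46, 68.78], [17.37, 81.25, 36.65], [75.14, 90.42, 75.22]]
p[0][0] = 497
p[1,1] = 741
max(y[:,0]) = 86.1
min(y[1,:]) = 17.37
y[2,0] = 75.14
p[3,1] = -561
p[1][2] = -977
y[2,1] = 90.42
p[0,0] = 497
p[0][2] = 528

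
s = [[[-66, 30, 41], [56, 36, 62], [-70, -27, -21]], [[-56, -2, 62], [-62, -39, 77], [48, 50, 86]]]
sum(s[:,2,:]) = 66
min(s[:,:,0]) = -70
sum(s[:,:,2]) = 307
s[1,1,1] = -39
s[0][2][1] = -27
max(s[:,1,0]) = 56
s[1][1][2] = 77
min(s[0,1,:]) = 36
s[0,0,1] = 30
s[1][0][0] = -56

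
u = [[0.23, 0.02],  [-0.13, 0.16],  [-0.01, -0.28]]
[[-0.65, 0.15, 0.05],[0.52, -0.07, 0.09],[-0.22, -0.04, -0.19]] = u@[[-2.91, 0.65, 0.14], [0.89, 0.11, 0.66]]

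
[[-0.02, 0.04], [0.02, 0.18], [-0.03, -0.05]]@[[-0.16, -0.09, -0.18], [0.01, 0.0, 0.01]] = [[0.0,0.00,0.0], [-0.0,-0.0,-0.0], [0.0,0.0,0.0]]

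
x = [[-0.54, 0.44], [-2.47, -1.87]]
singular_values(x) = [3.1, 0.68]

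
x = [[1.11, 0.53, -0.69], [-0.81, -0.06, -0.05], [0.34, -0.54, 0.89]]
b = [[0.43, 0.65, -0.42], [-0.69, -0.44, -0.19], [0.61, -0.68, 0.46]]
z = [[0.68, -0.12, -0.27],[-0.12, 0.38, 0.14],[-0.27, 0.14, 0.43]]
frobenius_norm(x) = 1.96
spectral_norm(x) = 1.59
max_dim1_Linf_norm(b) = 0.69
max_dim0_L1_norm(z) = 1.07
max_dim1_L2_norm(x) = 1.41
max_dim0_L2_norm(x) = 1.42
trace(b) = 0.45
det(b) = -0.32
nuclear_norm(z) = 1.49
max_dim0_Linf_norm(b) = 0.69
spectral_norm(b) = 1.16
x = b + z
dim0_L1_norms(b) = [1.73, 1.77, 1.07]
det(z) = 0.07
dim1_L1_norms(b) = [1.5, 1.32, 1.75]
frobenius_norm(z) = 1.00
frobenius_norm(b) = 1.59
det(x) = -0.03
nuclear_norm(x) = 2.76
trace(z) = 1.49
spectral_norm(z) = 0.91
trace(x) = 1.94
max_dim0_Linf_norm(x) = 1.11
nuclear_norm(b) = 2.48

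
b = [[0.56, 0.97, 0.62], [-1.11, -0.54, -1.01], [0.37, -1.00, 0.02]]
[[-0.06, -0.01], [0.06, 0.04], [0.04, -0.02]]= b @ [[0.00,  -0.04], [-0.04,  0.01], [-0.04,  -0.0]]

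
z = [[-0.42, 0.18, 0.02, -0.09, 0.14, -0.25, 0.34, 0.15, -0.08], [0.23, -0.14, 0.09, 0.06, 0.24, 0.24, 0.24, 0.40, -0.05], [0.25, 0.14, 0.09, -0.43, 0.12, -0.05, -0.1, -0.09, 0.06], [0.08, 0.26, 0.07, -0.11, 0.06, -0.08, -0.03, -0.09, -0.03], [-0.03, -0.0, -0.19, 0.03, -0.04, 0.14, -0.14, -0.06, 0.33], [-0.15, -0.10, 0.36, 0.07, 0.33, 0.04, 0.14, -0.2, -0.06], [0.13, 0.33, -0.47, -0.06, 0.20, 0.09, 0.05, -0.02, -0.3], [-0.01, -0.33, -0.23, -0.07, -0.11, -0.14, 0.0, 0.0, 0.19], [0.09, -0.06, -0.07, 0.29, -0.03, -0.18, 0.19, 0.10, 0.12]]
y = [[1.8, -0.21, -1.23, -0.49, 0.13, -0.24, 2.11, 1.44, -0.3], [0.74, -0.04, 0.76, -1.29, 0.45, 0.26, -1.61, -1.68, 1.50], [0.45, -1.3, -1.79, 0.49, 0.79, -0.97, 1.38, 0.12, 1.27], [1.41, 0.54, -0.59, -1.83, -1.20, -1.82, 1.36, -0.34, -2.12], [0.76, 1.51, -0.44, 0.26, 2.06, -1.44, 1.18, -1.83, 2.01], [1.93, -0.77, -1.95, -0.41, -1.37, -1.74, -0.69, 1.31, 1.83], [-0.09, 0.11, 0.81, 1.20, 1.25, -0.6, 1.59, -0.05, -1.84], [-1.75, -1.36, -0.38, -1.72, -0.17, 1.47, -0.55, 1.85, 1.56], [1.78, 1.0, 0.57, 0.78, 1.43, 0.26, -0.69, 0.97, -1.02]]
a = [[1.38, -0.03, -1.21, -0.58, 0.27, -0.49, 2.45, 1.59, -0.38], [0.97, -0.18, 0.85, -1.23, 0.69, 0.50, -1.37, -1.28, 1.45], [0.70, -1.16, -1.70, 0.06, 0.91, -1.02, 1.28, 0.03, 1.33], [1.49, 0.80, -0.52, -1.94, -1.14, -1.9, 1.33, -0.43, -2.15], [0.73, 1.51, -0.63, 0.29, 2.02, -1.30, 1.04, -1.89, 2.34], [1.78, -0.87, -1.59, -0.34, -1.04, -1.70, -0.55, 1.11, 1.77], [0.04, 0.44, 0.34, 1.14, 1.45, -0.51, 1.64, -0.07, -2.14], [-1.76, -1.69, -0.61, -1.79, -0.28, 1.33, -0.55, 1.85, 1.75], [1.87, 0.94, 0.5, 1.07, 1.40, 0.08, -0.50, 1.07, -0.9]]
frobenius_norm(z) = 1.66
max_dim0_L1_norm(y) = 13.45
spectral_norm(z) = 0.80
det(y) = -3725.52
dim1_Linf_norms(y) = [2.11, 1.68, 1.79, 2.12, 2.06, 1.95, 1.84, 1.85, 1.78]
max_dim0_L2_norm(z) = 0.68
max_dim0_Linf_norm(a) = 2.45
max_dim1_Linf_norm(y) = 2.12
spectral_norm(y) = 5.86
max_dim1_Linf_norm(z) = 0.47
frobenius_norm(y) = 11.09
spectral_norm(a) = 6.13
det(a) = -1838.14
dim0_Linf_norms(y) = [1.93, 1.51, 1.95, 1.83, 2.06, 1.82, 2.11, 1.85, 2.12]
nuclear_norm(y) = 28.71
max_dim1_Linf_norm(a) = 2.45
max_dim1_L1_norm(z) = 1.69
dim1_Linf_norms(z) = [0.42, 0.4, 0.43, 0.26, 0.33, 0.36, 0.47, 0.33, 0.29]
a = z + y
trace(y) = 0.88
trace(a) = 0.47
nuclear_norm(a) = 28.43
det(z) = -0.00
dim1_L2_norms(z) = [0.67, 0.65, 0.56, 0.33, 0.44, 0.58, 0.7, 0.48, 0.44]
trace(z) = -0.41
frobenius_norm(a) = 11.15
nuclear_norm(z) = 4.41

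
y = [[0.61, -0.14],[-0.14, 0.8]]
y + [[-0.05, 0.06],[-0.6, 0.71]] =[[0.56, -0.08], [-0.74, 1.51]]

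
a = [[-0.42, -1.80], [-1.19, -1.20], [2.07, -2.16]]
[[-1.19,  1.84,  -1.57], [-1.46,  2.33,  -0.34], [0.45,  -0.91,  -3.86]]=a@[[0.73,  -1.21,  -0.77], [0.49,  -0.74,  1.05]]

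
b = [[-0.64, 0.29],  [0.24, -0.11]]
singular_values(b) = [0.75, 0.0]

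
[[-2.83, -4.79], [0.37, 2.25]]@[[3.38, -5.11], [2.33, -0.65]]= [[-20.73, 17.57], [6.49, -3.35]]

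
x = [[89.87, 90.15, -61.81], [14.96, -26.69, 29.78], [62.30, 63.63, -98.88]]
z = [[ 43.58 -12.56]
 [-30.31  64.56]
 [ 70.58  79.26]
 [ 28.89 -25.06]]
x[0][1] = 90.15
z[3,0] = 28.89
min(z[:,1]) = -25.06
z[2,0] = 70.58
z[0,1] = -12.56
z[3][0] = 28.89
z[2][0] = 70.58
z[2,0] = 70.58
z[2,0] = 70.58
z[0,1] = -12.56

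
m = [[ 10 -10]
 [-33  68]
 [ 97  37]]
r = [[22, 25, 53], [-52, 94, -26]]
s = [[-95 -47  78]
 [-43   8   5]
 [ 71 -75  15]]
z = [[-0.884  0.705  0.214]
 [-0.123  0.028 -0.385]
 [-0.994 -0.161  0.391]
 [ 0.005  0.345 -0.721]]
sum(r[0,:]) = 100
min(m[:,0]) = -33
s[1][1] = 8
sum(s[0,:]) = -64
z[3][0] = 0.005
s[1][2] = 5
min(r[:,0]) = -52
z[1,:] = [-0.123, 0.028, -0.385]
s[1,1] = 8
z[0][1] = 0.705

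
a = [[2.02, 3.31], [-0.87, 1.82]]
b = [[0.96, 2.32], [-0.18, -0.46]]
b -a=[[-1.06, -0.99], [0.69, -2.28]]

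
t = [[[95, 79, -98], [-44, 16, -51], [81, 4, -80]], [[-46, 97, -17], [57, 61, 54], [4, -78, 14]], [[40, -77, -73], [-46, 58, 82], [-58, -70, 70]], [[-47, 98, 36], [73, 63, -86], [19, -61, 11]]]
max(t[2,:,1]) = 58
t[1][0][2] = -17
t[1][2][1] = -78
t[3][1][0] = 73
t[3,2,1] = -61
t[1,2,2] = 14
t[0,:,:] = [[95, 79, -98], [-44, 16, -51], [81, 4, -80]]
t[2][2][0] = -58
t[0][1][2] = -51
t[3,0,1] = 98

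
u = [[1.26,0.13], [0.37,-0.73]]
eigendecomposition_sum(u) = [[1.27, 0.08],  [0.23, 0.02]] + [[-0.01, 0.05],[0.14, -0.75]]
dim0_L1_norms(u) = [1.63, 0.86]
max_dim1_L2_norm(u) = 1.27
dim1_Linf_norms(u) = [1.26, 0.73]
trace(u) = 0.53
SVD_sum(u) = [[1.24, -0.11], [0.43, -0.04]] + [[0.02, 0.24], [-0.06, -0.69]]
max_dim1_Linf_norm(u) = 1.26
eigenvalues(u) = [1.28, -0.75]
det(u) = -0.97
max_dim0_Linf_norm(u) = 1.26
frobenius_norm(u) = 1.51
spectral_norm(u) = 1.32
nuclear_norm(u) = 2.05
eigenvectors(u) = [[0.98, -0.06], [0.18, 1.00]]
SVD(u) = [[-0.94,  -0.33], [-0.33,  0.94]] @ diag([1.316830174772055, 0.735022646460501]) @ [[-1.00, 0.09], [-0.09, -1.00]]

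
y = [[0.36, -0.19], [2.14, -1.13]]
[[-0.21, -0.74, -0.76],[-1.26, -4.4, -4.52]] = y@[[-0.64, -0.12, -1.95],[-0.10, 3.67, 0.31]]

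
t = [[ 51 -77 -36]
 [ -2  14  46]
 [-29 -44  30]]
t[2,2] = 30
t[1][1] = 14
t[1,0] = -2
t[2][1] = -44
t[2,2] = 30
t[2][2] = 30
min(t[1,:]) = -2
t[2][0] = -29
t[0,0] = 51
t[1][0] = -2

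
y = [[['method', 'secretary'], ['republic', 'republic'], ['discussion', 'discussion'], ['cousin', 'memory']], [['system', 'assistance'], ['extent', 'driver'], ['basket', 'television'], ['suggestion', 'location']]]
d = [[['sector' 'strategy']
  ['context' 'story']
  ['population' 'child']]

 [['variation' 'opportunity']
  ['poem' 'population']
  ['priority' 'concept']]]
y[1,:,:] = [['system', 'assistance'], ['extent', 'driver'], ['basket', 'television'], ['suggestion', 'location']]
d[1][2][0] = 'priority'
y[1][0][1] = 'assistance'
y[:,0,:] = [['method', 'secretary'], ['system', 'assistance']]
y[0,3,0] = 'cousin'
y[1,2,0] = 'basket'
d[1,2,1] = 'concept'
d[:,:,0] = [['sector', 'context', 'population'], ['variation', 'poem', 'priority']]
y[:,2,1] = ['discussion', 'television']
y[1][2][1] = 'television'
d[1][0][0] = 'variation'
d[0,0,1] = 'strategy'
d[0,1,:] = ['context', 'story']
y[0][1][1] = 'republic'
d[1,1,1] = 'population'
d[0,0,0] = 'sector'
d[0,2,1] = 'child'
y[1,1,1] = 'driver'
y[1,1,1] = 'driver'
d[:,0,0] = ['sector', 'variation']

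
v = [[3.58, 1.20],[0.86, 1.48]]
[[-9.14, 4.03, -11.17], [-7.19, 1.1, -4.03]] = v @[[-1.15, 1.09, -2.74], [-4.19, 0.11, -1.13]]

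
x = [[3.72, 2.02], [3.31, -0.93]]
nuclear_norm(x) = 7.07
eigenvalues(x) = [4.87, -2.08]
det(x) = -10.15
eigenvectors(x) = [[0.87, -0.33], [0.5, 0.94]]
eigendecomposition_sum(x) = [[4.07,1.42], [2.32,0.81]] + [[-0.35, 0.6], [0.99, -1.74]]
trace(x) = 2.79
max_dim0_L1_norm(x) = 7.03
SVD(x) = [[-0.8, -0.60], [-0.60, 0.80]] @ diag([5.073540112250778, 1.999747666427538]) @ [[-0.98, -0.21], [0.21, -0.98]]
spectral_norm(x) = 5.07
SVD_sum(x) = [[3.97, 0.85],[2.98, 0.63]] + [[-0.25, 1.17], [0.33, -1.56]]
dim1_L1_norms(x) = [5.74, 4.24]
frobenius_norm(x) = 5.45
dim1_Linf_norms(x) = [3.72, 3.31]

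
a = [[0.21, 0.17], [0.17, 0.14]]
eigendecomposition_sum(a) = [[0.21, 0.17], [0.17, 0.14]] + [[0.0, -0.0], [-0.0, 0.0]]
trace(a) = 0.35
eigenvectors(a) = [[0.78, -0.63], [0.63, 0.78]]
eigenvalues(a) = [0.35, 0.0]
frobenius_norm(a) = 0.35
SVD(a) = [[-0.78, -0.63],[-0.63, 0.78]] @ diag([0.34856554957709784, 0.0014344504229021951]) @ [[-0.78, -0.63], [-0.63, 0.78]]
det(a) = 0.00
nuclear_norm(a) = 0.35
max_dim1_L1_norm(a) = 0.38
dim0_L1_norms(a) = [0.38, 0.31]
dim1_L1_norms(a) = [0.38, 0.31]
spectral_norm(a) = 0.35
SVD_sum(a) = [[0.21, 0.17], [0.17, 0.14]] + [[0.00, -0.0], [-0.0, 0.00]]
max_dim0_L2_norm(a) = 0.27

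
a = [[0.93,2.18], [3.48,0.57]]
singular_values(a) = [3.83, 1.84]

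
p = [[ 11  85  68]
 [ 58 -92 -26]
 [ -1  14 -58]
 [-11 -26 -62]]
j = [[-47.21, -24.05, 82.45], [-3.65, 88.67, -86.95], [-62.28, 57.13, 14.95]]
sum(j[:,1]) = 121.75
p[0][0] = 11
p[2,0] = -1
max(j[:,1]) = 88.67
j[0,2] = 82.45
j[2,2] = 14.95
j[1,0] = -3.65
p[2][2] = -58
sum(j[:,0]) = -113.14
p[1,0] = 58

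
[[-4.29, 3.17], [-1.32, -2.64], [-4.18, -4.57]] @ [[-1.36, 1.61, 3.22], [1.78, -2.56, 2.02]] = [[11.48, -15.02, -7.41], [-2.90, 4.63, -9.58], [-2.45, 4.97, -22.69]]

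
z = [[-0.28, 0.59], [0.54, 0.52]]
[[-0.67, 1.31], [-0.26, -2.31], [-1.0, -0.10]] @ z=[[0.90, 0.29], [-1.17, -1.35], [0.23, -0.64]]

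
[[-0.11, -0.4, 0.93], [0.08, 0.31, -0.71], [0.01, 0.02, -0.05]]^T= [[-0.11, 0.08, 0.01], [-0.40, 0.31, 0.02], [0.93, -0.71, -0.05]]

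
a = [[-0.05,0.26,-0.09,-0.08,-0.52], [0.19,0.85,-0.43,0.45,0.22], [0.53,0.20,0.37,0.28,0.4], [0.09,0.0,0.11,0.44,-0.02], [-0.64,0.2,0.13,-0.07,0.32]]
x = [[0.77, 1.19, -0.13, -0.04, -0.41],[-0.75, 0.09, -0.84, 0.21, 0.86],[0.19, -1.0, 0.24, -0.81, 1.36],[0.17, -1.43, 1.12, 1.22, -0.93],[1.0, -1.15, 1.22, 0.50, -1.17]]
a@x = [[-0.78,0.77,-0.96,-0.23,0.8], [-0.28,-0.16,-0.07,1.18,-0.61], [0.78,-0.58,0.65,0.26,-0.27], [0.15,-0.61,0.48,0.43,-0.27], [-0.31,-1.14,0.26,0.04,0.30]]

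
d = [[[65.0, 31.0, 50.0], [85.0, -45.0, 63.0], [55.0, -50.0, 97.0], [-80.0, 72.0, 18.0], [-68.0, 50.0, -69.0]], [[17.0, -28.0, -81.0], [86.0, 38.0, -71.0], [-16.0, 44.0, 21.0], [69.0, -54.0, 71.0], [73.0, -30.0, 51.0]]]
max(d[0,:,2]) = 97.0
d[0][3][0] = -80.0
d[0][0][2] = 50.0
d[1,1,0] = 86.0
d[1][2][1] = 44.0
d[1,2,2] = 21.0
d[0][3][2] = 18.0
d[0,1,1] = -45.0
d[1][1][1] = 38.0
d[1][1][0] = 86.0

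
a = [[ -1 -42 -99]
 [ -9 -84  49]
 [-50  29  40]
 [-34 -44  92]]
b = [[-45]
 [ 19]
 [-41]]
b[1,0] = 19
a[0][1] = -42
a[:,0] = [-1, -9, -50, -34]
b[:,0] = [-45, 19, -41]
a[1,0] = -9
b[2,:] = [-41]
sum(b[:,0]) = -67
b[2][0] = -41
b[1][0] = 19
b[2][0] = -41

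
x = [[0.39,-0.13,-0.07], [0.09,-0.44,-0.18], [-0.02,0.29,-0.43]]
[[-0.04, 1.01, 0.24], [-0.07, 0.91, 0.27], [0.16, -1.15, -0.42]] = x@[[-0.05, 2.09, 0.47], [0.24, -2.11, -0.71], [-0.20, 1.15, 0.47]]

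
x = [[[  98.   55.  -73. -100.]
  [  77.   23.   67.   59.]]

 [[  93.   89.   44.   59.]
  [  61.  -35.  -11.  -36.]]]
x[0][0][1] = 55.0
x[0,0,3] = -100.0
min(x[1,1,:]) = -36.0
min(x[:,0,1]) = 55.0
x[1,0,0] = 93.0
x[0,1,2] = 67.0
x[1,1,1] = -35.0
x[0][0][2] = -73.0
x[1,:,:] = [[93.0, 89.0, 44.0, 59.0], [61.0, -35.0, -11.0, -36.0]]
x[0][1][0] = 77.0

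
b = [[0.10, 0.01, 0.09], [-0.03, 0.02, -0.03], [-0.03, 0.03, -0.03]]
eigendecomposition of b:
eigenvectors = [[-0.80+0.00j, -0.80-0.00j, -0.68+0.00j], [(0.38-0.08j), 0.38+0.08j, (0.09+0j)], [(0.45-0.12j), 0.45+0.12j, 0.73+0.00j]]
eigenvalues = [(0.04+0.01j), (0.04-0.01j), 0j]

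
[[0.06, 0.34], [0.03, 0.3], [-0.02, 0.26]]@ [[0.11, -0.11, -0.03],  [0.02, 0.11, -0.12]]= [[0.01, 0.03, -0.04], [0.01, 0.03, -0.04], [0.0, 0.03, -0.03]]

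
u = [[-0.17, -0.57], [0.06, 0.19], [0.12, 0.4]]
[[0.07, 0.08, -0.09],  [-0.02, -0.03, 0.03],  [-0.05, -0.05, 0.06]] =u @ [[0.12, -0.02, 0.27],[-0.16, -0.13, 0.07]]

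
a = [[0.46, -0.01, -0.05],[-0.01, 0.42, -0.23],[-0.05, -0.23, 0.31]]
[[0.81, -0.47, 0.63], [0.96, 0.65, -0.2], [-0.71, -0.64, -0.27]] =a @ [[1.75, -1.23, 1.15], [2.06, 0.46, -1.37], [-0.48, -1.93, -1.70]]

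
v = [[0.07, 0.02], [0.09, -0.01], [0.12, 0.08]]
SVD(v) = [[-0.41, -0.15], [-0.45, -0.83], [-0.80, 0.54]] @ diag([0.17759508410576555, 0.05253556986905213]) @ [[-0.93, -0.38],[-0.38, 0.93]]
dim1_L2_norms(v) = [0.07, 0.09, 0.14]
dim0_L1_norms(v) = [0.28, 0.11]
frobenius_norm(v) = 0.19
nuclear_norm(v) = 0.23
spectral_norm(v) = 0.18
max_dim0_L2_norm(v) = 0.17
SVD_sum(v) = [[0.07, 0.03], [0.07, 0.03], [0.13, 0.05]] + [[0.00, -0.01], [0.02, -0.04], [-0.01, 0.03]]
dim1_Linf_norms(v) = [0.07, 0.09, 0.12]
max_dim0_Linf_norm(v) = 0.12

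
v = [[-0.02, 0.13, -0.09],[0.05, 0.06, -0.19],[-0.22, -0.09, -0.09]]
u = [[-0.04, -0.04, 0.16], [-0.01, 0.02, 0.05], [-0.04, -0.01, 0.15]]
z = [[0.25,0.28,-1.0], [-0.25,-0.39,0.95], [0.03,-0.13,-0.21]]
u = v @ z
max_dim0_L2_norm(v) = 0.23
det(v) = 0.01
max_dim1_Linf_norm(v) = 0.22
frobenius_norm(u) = 0.24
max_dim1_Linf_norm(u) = 0.16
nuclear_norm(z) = 1.72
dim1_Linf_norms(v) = [0.13, 0.19, 0.22]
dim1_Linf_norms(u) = [0.16, 0.05, 0.15]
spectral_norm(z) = 1.51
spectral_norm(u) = 0.23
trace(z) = -0.35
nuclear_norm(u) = 0.27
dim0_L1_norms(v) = [0.29, 0.28, 0.37]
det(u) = 0.00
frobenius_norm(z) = 1.52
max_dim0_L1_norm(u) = 0.36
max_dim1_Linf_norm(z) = 1.0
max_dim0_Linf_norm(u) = 0.16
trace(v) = -0.05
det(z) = 0.00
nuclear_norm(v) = 0.59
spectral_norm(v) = 0.25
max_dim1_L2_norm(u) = 0.17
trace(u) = 0.13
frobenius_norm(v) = 0.36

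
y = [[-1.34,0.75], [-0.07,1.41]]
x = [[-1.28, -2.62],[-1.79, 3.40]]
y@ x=[[0.37, 6.06],  [-2.43, 4.98]]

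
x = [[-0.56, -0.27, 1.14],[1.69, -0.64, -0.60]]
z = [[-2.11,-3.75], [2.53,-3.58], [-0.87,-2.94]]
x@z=[[-0.49, -0.28], [-4.66, -2.28]]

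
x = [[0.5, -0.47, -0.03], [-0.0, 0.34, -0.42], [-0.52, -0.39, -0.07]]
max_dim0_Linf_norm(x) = 0.52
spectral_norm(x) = 0.75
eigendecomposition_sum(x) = [[-0.05-0.00j, -0.07+0.00j, -0.08-0.00j], [-0.08-0.00j, (-0.12+0j), -0.15-0.00j], [-0.15-0.00j, -0.23+0.00j, (-0.27-0j)]] + [[0.27+0.13j, (-0.2+0.28j), 0.03-0.19j], [(0.04-0.22j), 0.23+0.09j, -0.14+0.02j], [-0.19+0.11j, (-0.08-0.22j), 0.10+0.09j]] + [[0.27-0.13j, -0.20-0.28j, 0.03+0.19j],[0.04+0.22j, 0.23-0.09j, -0.14-0.02j],[-0.19-0.11j, (-0.08+0.22j), 0.10-0.09j]]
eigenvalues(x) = [(-0.44+0j), (0.6+0.31j), (0.6-0.31j)]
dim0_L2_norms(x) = [0.72, 0.7, 0.43]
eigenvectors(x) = [[(-0.26+0j), (-0.7+0j), (-0.7-0j)], [(-0.46+0j), 0.14+0.49j, (0.14-0.49j)], [-0.85+0.00j, (0.27-0.41j), 0.27+0.41j]]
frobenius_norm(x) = 1.09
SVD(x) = [[-0.89, -0.04, 0.46], [0.43, -0.45, 0.79], [0.17, 0.89, 0.42]] @ diag([0.7462732142007316, 0.6949374844816475, 0.38902208475718747]) @ [[-0.71, 0.66, -0.22],[-0.70, -0.69, 0.18],[0.03, -0.29, -0.96]]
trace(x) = 0.77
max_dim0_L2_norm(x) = 0.72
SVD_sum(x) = [[0.47, -0.44, 0.15], [-0.23, 0.21, -0.07], [-0.09, 0.09, -0.03]] + [[0.02, 0.02, -0.01], [0.22, 0.22, -0.06], [-0.43, -0.43, 0.11]] + [[0.01, -0.05, -0.17], [0.01, -0.09, -0.29], [0.00, -0.05, -0.16]]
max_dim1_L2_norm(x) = 0.69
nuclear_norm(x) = 1.83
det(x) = -0.20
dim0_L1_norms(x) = [1.02, 1.2, 0.52]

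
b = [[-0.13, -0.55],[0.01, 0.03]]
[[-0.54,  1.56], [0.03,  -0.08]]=b@[[1.05, 0.51], [0.74, -2.96]]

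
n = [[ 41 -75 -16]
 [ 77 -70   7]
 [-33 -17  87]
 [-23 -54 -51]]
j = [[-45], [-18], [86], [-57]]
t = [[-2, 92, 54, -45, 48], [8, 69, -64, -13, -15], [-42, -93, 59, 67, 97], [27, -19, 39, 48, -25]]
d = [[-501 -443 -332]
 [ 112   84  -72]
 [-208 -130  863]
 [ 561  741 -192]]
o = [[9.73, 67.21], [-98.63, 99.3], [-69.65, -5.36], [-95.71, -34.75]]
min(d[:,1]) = -443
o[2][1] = -5.36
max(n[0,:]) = 41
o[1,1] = 99.3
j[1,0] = -18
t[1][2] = -64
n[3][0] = -23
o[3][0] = -95.71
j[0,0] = -45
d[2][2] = 863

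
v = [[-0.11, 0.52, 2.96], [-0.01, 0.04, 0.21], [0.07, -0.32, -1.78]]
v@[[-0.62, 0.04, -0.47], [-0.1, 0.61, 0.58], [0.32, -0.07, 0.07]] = [[0.96, 0.11, 0.56], [0.07, 0.01, 0.04], [-0.58, -0.07, -0.34]]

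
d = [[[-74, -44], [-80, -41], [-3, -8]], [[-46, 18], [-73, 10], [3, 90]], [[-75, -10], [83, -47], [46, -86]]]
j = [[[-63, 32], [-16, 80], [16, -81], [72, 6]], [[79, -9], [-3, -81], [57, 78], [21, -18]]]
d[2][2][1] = -86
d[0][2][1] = -8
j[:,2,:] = [[16, -81], [57, 78]]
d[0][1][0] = -80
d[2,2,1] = -86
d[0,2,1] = -8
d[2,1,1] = -47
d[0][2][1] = -8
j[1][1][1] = -81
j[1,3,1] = -18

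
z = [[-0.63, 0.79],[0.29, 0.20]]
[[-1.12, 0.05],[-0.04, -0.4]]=z @ [[0.55, -0.92], [-0.98, -0.67]]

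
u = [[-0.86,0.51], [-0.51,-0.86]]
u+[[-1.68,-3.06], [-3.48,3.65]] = [[-2.54, -2.55],[-3.99, 2.79]]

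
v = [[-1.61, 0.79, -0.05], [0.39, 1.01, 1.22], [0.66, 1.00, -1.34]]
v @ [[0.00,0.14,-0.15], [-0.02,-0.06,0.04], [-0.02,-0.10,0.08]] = [[-0.01, -0.27, 0.27], [-0.04, -0.13, 0.08], [0.01, 0.17, -0.17]]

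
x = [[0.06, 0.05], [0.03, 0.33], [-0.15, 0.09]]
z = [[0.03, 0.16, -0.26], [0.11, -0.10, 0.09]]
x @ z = [[0.01, 0.0, -0.01], [0.04, -0.03, 0.02], [0.01, -0.03, 0.05]]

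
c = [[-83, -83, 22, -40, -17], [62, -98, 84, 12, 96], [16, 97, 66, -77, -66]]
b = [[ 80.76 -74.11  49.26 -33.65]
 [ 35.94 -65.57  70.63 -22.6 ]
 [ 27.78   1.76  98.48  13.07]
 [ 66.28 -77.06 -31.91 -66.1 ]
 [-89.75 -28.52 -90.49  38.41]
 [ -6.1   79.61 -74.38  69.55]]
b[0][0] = 80.76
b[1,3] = -22.6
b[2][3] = 13.07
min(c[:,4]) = -66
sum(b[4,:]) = -170.35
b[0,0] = 80.76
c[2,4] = -66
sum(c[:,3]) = -105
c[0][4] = -17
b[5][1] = 79.61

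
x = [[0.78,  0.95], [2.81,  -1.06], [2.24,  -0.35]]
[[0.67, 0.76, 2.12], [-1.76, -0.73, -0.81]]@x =[[7.41, -0.91], [-5.24, -0.61]]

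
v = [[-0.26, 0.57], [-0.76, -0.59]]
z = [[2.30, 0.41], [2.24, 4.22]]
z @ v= [[-0.91,  1.07], [-3.79,  -1.21]]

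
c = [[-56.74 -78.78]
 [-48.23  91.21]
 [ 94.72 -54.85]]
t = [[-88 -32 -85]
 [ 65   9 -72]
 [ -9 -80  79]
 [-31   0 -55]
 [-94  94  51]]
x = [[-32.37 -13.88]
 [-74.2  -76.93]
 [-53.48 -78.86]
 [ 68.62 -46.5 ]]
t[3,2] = -55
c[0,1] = -78.78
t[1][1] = 9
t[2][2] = 79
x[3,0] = 68.62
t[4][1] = 94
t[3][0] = -31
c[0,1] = -78.78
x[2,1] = -78.86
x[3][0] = 68.62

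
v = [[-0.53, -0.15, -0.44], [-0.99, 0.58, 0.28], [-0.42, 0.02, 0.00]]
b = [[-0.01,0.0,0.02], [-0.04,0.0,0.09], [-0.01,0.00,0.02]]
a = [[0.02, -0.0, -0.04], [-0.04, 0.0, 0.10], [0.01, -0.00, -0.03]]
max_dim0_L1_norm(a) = 0.17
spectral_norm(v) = 1.28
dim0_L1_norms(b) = [0.06, 0.0, 0.13]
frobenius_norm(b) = 0.10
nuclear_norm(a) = 0.12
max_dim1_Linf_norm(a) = 0.1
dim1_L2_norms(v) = [0.7, 1.18, 0.42]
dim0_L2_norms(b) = [0.04, 0.0, 0.09]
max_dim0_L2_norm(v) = 1.2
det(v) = -0.08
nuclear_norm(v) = 2.02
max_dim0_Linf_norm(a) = 0.1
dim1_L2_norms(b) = [0.02, 0.1, 0.02]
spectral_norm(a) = 0.12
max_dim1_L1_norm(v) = 1.85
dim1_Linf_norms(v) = [0.53, 0.99, 0.42]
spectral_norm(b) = 0.10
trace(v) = 0.05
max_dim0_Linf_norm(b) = 0.09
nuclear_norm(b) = 0.10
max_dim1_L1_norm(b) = 0.13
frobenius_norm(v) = 1.44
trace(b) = 0.01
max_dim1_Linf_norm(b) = 0.09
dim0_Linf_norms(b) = [0.04, 0.0, 0.09]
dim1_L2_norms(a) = [0.04, 0.11, 0.03]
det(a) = 0.00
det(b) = 0.00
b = v @ a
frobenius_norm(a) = 0.12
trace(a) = -0.01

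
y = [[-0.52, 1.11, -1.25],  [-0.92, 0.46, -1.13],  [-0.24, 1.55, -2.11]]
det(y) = -0.615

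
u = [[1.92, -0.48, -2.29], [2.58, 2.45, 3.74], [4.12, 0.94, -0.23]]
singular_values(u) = [5.93, 4.31, 0.08]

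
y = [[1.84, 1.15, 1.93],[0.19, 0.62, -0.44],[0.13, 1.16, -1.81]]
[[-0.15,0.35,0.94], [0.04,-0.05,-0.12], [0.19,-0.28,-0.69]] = y @ [[0.11, -0.07, -0.14], [-0.07, 0.08, 0.20], [-0.14, 0.20, 0.50]]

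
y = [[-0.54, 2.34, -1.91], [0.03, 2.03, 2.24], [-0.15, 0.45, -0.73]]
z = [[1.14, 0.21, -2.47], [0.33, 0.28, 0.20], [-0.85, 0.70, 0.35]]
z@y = [[-0.24,1.98,0.1],  [-0.2,1.43,-0.15],  [0.43,-0.41,2.94]]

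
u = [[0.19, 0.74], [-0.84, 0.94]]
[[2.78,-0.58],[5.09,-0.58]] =u @ [[-1.44,  -0.15], [4.13,  -0.75]]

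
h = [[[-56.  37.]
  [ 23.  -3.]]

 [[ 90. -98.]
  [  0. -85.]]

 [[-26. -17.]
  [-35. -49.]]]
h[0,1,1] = -3.0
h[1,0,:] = [90.0, -98.0]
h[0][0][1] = 37.0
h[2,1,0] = -35.0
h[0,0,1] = 37.0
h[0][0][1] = 37.0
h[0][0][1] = 37.0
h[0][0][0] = -56.0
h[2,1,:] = [-35.0, -49.0]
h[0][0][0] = -56.0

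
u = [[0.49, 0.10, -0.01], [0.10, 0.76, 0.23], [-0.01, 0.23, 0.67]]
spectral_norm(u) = 0.96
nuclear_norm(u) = 1.92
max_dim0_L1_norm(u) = 1.09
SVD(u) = [[0.15, -0.69, 0.7], [0.78, -0.36, -0.52], [0.61, 0.63, 0.48]] @ diag([0.9602792946866947, 0.5503293532614931, 0.4093913520518124]) @ [[0.15, 0.78, 0.61], [-0.69, -0.36, 0.63], [0.7, -0.52, 0.48]]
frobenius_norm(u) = 1.18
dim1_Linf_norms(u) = [0.49, 0.76, 0.67]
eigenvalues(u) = [0.41, 0.55, 0.96]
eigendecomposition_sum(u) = [[0.2, -0.15, 0.14], [-0.15, 0.11, -0.1], [0.14, -0.10, 0.10]] + [[0.26, 0.14, -0.24], [0.14, 0.07, -0.12], [-0.24, -0.12, 0.22]] + [[0.02, 0.11, 0.09], [0.11, 0.58, 0.46], [0.09, 0.46, 0.36]]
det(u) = 0.22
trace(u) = 1.92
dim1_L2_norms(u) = [0.5, 0.8, 0.71]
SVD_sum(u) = [[0.02, 0.11, 0.09], [0.11, 0.58, 0.46], [0.09, 0.46, 0.36]] + [[0.26,0.14,-0.24], [0.14,0.07,-0.12], [-0.24,-0.12,0.22]] + [[0.20,-0.15,0.14], [-0.15,0.11,-0.10], [0.14,-0.10,0.1]]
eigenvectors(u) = [[-0.70, 0.69, 0.15], [0.52, 0.36, 0.78], [-0.48, -0.63, 0.61]]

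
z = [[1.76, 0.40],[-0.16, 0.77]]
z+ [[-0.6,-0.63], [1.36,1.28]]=[[1.16,-0.23],[1.20,2.05]]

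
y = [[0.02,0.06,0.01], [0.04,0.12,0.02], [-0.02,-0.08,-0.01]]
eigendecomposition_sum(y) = [[0.02, 0.06, 0.01], [0.04, 0.12, 0.02], [-0.03, -0.08, -0.01]] + [[-0.00, 0.0, 0.00], [0.0, -0.0, -0.00], [0.00, -0.0, -0.00]] + [[-0.0, 0.0, -0.00],  [-0.00, 0.00, -0.00],  [0.01, -0.00, 0.00]]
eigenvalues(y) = [0.13, -0.0, 0.0]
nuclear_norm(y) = 0.17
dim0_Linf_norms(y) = [0.04, 0.12, 0.02]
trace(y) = 0.13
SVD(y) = [[-0.39, -0.22, 0.89], [-0.77, -0.45, -0.45], [0.50, -0.87, 0.00]] @ diag([0.1654190282499574, 0.0060452537448650945, 4.703902941548108e-18]) @ [[-0.29, -0.94, -0.15], [-0.84, 0.33, -0.42], [-0.45, 0.00, 0.89]]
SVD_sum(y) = [[0.02, 0.06, 0.01],[0.04, 0.12, 0.02],[-0.02, -0.08, -0.01]] + [[0.00, -0.00, 0.00], [0.00, -0.00, 0.0], [0.0, -0.00, 0.0]] + [[-0.00,0.0,0.00], [0.0,-0.0,-0.00], [-0.0,0.00,0.00]]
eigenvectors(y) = [[-0.39, -0.45, -0.07], [-0.77, 0.00, -0.14], [0.51, 0.89, 0.99]]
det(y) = 0.00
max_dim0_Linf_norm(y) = 0.12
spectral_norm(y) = 0.17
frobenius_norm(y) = 0.17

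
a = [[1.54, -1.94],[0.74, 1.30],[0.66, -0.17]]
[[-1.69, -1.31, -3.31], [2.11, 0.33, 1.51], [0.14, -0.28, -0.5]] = a @ [[0.55, -0.31, -0.40],[1.31, 0.43, 1.39]]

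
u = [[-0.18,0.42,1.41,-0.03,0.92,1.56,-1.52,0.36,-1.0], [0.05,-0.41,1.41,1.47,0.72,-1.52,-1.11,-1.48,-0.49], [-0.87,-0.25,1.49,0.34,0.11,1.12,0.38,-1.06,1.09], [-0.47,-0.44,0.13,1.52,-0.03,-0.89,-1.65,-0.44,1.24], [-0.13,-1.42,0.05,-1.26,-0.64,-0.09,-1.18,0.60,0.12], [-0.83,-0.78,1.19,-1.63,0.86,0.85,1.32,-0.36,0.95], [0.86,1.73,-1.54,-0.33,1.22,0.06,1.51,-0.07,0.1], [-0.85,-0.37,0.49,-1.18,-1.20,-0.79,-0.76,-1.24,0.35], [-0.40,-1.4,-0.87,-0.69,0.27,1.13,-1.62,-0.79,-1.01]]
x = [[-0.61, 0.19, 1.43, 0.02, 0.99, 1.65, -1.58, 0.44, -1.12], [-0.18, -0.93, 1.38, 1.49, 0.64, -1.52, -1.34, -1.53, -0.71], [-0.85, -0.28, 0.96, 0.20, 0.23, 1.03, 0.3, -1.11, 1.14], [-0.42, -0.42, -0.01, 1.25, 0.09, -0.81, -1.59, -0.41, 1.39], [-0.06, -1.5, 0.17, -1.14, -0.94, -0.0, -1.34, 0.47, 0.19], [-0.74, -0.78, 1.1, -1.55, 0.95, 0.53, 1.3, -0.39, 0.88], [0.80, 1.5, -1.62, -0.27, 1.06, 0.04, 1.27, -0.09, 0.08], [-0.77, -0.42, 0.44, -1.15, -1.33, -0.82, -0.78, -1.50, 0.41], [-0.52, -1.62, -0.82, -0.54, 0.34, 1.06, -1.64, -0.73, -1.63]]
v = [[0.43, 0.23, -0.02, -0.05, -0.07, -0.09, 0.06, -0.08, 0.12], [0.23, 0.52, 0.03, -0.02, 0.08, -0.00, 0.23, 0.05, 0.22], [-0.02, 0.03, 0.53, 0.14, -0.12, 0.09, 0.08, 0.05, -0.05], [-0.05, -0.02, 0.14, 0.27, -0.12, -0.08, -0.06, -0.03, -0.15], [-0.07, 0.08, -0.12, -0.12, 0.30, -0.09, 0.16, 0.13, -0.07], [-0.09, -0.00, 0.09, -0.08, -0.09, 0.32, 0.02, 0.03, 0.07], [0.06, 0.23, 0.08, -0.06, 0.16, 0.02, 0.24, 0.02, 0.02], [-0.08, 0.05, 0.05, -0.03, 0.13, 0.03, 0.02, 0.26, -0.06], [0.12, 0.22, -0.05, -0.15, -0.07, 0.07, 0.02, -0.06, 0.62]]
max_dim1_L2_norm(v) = 0.7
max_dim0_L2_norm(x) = 3.91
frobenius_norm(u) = 8.70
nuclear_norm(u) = 22.88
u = v + x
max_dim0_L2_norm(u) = 3.88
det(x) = 775.61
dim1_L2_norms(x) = [3.18, 3.52, 2.34, 2.68, 2.55, 2.93, 2.89, 2.78, 3.31]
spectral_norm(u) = 4.90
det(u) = 578.20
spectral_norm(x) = 5.12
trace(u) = 1.89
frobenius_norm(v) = 1.50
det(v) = -0.00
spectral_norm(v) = 1.00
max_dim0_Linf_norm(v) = 0.62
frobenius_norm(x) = 8.79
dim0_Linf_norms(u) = [0.87, 1.73, 1.54, 1.63, 1.22, 1.56, 1.65, 1.48, 1.24]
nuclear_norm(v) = 3.50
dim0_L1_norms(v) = [1.15, 1.38, 1.11, 0.92, 1.14, 0.79, 0.89, 0.71, 1.38]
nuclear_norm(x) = 23.20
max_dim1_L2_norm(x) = 3.52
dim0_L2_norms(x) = [1.83, 3.01, 3.1, 3.04, 2.5, 2.97, 3.91, 2.66, 2.94]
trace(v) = 3.49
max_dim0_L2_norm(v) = 0.7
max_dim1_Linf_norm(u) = 1.73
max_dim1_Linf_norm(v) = 0.62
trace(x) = -1.60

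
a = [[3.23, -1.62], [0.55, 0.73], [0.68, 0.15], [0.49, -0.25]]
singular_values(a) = [3.7, 0.99]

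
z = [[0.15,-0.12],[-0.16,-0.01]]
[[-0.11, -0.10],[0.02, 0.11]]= z @[[-0.19, -0.68], [0.65, -0.05]]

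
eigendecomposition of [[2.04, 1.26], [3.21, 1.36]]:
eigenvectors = [[0.6, -0.47], [0.80, 0.88]]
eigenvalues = [3.74, -0.34]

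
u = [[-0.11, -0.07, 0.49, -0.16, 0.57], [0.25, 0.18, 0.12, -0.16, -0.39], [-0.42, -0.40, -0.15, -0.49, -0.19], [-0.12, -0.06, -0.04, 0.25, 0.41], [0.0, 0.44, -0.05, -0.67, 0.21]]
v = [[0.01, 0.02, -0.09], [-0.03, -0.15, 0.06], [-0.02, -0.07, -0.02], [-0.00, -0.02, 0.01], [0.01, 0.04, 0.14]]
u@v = [[-0.00,  -0.00,  0.07],[-0.01,  -0.04,  -0.07],[0.01,  0.06,  -0.01],[0.01,  0.02,  0.07],[-0.01,  -0.04,  0.05]]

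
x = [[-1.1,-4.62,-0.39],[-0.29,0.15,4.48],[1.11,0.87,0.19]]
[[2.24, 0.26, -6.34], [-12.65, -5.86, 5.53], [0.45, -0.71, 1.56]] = x @[[1.32, -0.56, 0.25],[-0.57, 0.19, 1.21],[-2.72, -1.35, 1.21]]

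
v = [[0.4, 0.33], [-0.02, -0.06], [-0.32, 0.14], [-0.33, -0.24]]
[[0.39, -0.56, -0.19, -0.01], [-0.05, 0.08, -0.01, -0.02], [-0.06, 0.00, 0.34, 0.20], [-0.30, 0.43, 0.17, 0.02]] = v @[[0.46, -0.49, -0.87, -0.41], [0.62, -1.11, 0.47, 0.46]]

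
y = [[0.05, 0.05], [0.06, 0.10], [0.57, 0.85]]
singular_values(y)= [1.03, 0.01]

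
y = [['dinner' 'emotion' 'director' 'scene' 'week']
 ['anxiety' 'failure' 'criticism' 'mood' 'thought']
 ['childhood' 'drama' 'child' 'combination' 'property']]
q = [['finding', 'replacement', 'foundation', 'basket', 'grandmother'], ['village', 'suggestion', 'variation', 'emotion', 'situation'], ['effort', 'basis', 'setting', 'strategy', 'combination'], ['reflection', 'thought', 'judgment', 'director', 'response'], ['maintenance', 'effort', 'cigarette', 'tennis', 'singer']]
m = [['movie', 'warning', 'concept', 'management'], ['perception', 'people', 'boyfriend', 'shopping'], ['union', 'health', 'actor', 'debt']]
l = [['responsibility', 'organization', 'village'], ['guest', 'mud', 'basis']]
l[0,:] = ['responsibility', 'organization', 'village']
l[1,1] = 'mud'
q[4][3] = 'tennis'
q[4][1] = 'effort'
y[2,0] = 'childhood'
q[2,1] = 'basis'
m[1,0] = 'perception'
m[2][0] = 'union'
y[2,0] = 'childhood'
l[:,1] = ['organization', 'mud']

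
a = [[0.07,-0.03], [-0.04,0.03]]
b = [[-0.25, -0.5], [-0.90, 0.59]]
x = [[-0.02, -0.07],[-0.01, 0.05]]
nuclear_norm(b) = 1.63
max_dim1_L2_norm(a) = 0.08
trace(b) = 0.34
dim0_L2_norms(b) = [0.93, 0.77]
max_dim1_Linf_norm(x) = 0.07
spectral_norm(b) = 1.08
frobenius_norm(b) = 1.21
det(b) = -0.60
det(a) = 0.00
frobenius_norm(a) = 0.09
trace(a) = 0.10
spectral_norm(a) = 0.09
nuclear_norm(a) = 0.10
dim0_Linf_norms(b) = [0.9, 0.59]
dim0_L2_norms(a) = [0.08, 0.04]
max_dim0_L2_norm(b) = 0.93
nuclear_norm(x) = 0.11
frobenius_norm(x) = 0.09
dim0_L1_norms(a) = [0.11, 0.06]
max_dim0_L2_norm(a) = 0.08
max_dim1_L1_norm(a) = 0.1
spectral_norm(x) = 0.09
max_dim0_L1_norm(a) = 0.11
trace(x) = 0.03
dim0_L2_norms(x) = [0.02, 0.09]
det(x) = -0.00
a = x @ b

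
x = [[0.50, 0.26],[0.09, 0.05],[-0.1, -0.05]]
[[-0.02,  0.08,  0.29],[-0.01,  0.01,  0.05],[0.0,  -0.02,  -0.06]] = x@[[0.29, 0.11, 0.61],  [-0.63, 0.09, -0.06]]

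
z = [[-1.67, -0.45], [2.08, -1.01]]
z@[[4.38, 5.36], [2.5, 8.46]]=[[-8.44, -12.76], [6.59, 2.60]]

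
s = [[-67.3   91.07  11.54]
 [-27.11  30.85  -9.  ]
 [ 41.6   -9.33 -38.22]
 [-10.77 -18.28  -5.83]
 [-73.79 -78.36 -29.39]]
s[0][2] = 11.54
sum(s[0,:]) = 35.309999999999995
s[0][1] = 91.07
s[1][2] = -9.0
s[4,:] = [-73.79, -78.36, -29.39]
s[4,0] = -73.79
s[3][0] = -10.77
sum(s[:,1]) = 15.949999999999989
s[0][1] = 91.07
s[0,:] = [-67.3, 91.07, 11.54]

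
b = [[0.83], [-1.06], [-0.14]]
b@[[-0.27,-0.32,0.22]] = [[-0.22, -0.27, 0.18], [0.29, 0.34, -0.23], [0.04, 0.04, -0.03]]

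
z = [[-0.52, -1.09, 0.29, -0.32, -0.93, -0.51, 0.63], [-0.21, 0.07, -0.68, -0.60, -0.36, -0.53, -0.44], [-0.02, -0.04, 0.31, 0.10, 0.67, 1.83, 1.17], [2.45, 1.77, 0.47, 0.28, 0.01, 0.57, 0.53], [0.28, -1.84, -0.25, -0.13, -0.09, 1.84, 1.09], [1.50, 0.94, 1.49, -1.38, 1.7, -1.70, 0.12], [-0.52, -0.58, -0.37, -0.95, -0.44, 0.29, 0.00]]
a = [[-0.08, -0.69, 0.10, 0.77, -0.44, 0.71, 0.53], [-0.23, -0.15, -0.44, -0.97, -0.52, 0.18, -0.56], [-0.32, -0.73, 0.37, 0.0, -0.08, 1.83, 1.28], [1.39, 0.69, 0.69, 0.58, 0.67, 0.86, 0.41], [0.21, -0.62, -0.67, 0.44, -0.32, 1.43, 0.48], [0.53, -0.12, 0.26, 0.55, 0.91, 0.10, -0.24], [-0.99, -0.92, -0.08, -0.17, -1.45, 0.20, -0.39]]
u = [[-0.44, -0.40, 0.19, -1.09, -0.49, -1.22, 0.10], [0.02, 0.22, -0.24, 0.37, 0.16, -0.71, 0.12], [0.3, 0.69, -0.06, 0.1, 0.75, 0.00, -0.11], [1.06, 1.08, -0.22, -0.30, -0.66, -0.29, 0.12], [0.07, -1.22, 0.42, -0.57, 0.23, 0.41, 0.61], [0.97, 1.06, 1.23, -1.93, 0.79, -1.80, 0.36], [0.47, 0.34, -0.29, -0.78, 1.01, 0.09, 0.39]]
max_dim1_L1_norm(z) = 8.83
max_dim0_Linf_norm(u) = 1.93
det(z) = 14.98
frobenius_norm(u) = 4.93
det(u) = -0.34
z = a + u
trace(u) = -1.76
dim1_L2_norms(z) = [1.78, 1.21, 2.3, 3.17, 2.85, 3.61, 1.39]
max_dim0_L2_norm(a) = 2.59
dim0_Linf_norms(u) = [1.06, 1.22, 1.23, 1.93, 1.01, 1.8, 0.61]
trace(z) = -1.65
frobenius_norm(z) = 6.56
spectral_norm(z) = 4.49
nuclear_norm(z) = 14.29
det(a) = 0.70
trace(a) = 0.11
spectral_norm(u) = 3.72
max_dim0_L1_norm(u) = 5.14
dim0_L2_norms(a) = [1.84, 1.66, 1.16, 1.55, 1.99, 2.59, 1.69]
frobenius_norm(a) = 4.84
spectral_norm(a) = 3.21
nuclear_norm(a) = 10.17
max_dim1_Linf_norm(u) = 1.93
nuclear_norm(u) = 10.35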